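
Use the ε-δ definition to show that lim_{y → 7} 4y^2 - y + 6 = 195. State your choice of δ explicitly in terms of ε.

δ = min(2, ε/63)

Let ε > 0 be given. We want δ > 0 such that 0 < |y − 7| < δ implies |(4y^2 - y + 6) − 195| < ε.
(4y^2 - y + 6) − 195 = 4y^2 - y - 189 = (y − 7)(4y + 27).
So |(4y^2 - y + 6) − 195| = |y − 7|·|4y + 27|.
Require δ ≤ 2. Then |y − 7| < 2 gives |y| < 9, and by the triangle inequality |4y + 27| ≤ 4·9 + 27 = 63.
Hence |(4y^2 - y + 6) − 195| ≤ 63|y − 7| < ε provided |y − 7| < ε/63.
Choosing δ = min(2, ε/63) ensures both conditions, hence |(4y^2 - y + 6) − 195| < ε.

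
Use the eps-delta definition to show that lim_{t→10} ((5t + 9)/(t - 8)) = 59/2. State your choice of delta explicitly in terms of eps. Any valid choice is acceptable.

Let eps > 0. We want delta > 0 with 0 < |t − 10| < delta ⇒ |(5t + 9)/(t - 8) − (59/2)| < eps.
Combining over a common denominator, (5t + 9)/(t - 8) − (59/2) = [(5t + 9)·2 − 59·(t - 8)] / [2·(t - 8)] = -49(t − 10) / (2(t - 8)).
So |(5t + 9)/(t - 8) − (59/2)| = 49|t − 10| / (2·|t − 8|).
Restrict delta ≤ 1. Then |t − 10| < 1 gives |t − 8| = |(t − 10) + 2| ≥ 2 − 1 = 1.
Hence |(5t + 9)/(t - 8) − (59/2)| < 49|t − 10|/(2·1) = (49/2)|t − 10|, which is < eps once |t − 10| < (2/49)eps.
Take delta = min(1, (2/49)eps). Then 0 < |t − 10| < delta forces both bounds, so |(5t + 9)/(t - 8) − (59/2)| < eps.

delta = min(1, (2/49)eps)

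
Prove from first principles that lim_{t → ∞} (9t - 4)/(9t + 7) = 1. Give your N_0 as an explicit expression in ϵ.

N_0 = (11/9)/ϵ

Let ϵ > 0. We seek N_0 > 0 such that t > N_0 implies |(9t - 4)/(9t + 7) − 1| < ϵ.
(9t - 4)/(9t + 7) − 1 = (9(9t - 4) − 9(9t + 7)) / (9(9t + 7)) = -99/(9(9t + 7)).
For t > 0 we have 9t + 7 > 9t, so |(9t - 4)/(9t + 7) − 1| = 99/(9(9t + 7)) < 99/(9·9t) = (11/9)/t.
Thus |(9t - 4)/(9t + 7) − 1| < ϵ whenever t > (11/9)/ϵ.
Take N_0 = (11/9)/ϵ. If t > N_0 then |(9t - 4)/(9t + 7) − 1| < (11/9)/t < ϵ.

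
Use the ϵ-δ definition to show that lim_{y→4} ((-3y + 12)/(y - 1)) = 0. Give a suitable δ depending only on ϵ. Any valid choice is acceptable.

δ = min(3/2, (1/2)ϵ)

Fix ϵ > 0. We want δ > 0 with 0 < |y − 4| < δ ⇒ |(-3y + 12)/(y - 1) − 0| < ϵ.
Combining over a common denominator, (-3y + 12)/(y - 1) − 0 = [(-3y + 12)·3 − 0·(y - 1)] / [3·(y - 1)] = -9(y − 4) / (3(y - 1)).
So |(-3y + 12)/(y - 1) − 0| = 9|y − 4| / (3·|y − 1|).
Restrict δ ≤ 3/2. Then |y − 4| < 3/2 gives |y − 1| = |(y − 4) + 3| ≥ 3 − 3/2 = 3/2.
Hence |(-3y + 12)/(y - 1) − 0| < 9|y − 4|/(3·(3/2)) = 2|y − 4|, which is < ϵ once |y − 4| < (1/2)ϵ.
Take δ = min(3/2, (1/2)ϵ). Then 0 < |y − 4| < δ forces both bounds, so |(-3y + 12)/(y - 1) − 0| < ϵ.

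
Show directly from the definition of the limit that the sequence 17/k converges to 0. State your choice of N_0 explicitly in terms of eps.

Let eps > 0 be given. For k ≥ 1, |17/k − 0| = 17/(k) ≤ 17/k.
We need 17/k < eps, i.e. k > 17/eps.
Take N_0 = 17/eps. If k > N_0 then |17/k| ≤ 17/k < eps.

N_0 = 17/eps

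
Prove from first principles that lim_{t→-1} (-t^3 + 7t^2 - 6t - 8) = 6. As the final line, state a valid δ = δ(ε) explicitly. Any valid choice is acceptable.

Suppose ε > 0. We want δ > 0 such that 0 < |t + 1| < δ implies |(-t^3 + 7t^2 - 6t - 8) − 6| < ε.
(-t^3 + 7t^2 - 6t - 8) − 6 = -t^3 + 7t^2 - 6t - 14 = (t + 1)(-t^2 + 8t - 14).
So |(-t^3 + 7t^2 - 6t - 8) − 6| = |t + 1|·|-t^2 + 8t - 14|.
Assume first that |t + 1| < 2, so |t| < 3. Then |-t^2 + 8t - 14| ≤ 3^2 + 8·3 + 14 = 47.
Hence |(-t^3 + 7t^2 - 6t - 8) − 6| ≤ 47|t + 1| < ε provided |t + 1| < ε/47.
Take δ = min(2, ε/47). Then 0 < |t + 1| < δ gives both |t + 1| < 2 and |t + 1| < ε/47, so |(-t^3 + 7t^2 - 6t - 8) − 6| < ε.

δ = min(2, ε/47)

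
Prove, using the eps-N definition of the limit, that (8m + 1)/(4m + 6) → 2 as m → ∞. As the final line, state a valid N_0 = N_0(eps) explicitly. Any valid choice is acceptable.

Let eps > 0. For m ≥ 1, |(8m + 1)/(4m + 6) − 2| = |-44|/(4(4m + 6)) = 44/(4(4m + 6)).
Since 4m + 6 ≥ 4m for m ≥ 1, this is ≤ 44/(4·4m) = (11/4)/m.
So |(8m + 1)/(4m + 6) − 2| < eps whenever m > (11/4)/eps.
Take N_0 = (11/4)/eps. If m > N_0 then |(8m + 1)/(4m + 6) − 2| ≤ (11/4)/m < eps.

N_0 = (11/4)/eps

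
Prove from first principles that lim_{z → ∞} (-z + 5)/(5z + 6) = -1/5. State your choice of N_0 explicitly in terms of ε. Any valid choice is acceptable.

Fix ε > 0. We seek N_0 > 0 such that z > N_0 implies |(-z + 5)/(5z + 6) + 1/5| < ε.
(-z + 5)/(5z + 6) + 1/5 = (5(-z + 5) − (-1)(5z + 6)) / (5(5z + 6)) = 31/(5(5z + 6)).
For z > 0 we have 5z + 6 > 5z, so |(-z + 5)/(5z + 6) + 1/5| = 31/(5(5z + 6)) < 31/(5·5z) = (31/25)/z.
Thus |(-z + 5)/(5z + 6) + 1/5| < ε whenever z > (31/25)/ε.
Take N_0 = (31/25)/ε. If z > N_0 then |(-z + 5)/(5z + 6) + 1/5| < (31/25)/z < ε.

N_0 = (31/25)/ε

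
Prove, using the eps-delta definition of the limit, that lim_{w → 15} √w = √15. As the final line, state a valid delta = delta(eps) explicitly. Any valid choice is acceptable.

delta = min(15, √15·eps)

Let eps > 0 be given. We want delta > 0 such that 0 < |w − 15| < delta implies |√w − √15| < eps.
Rationalise: √w − √15 = (w − 15)/(√w + √15), so |√w − √15| = |w − 15|/(√w + √15).
Restrict delta ≤ 15 so that |w − 15| < 15 forces w > 0, and then √w + √15 > √15.
Hence |√w − √15| < |w − 15|/√15, which is < eps once |w − 15| < √15·eps.
Take delta = min(15, √15·eps). If 0 < |w − 15| < delta then w > 0 and |√w − √15| < |w − 15|/√15 < eps.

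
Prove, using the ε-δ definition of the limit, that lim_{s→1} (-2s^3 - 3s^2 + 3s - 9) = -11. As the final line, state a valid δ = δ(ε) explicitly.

δ = min(1, ε/20)

Fix ε > 0. We want δ > 0 such that 0 < |s − 1| < δ implies |(-2s^3 - 3s^2 + 3s - 9) + 11| < ε.
(-2s^3 - 3s^2 + 3s - 9) + 11 = -2s^3 - 3s^2 + 3s + 2 = (s − 1)(-2s^2 - 5s - 2).
So |(-2s^3 - 3s^2 + 3s - 9) + 11| = |s − 1|·|-2s^2 - 5s - 2|.
Assume first that |s − 1| < 1, so |s| < 2. Then |-2s^2 - 5s - 2| ≤ 2·2^2 + 5·2 + 2 = 20.
Hence |(-2s^3 - 3s^2 + 3s - 9) + 11| ≤ 20|s − 1| < ε provided |s − 1| < ε/20.
Take δ = min(1, ε/20). Then 0 < |s − 1| < δ gives both |s − 1| < 1 and |s − 1| < ε/20, so |(-2s^3 - 3s^2 + 3s - 9) + 11| < ε.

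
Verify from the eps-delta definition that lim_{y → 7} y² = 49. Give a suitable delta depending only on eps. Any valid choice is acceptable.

delta = min(1, eps/15)

Fix eps > 0. We seek delta > 0 with 0 < |y − 7| < delta ⇒ |y² − 49| < eps.
Factor: y² − 49 = (y − 7)(y + 7), so |y² − 49| = |y − 7|·|y + 7|.
Impose delta ≤ 1 so that |y| < 8; then |y + 7| ≤ 15.
Hence |y² − 49| ≤ 15|y − 7|, which is < eps once |y − 7| < eps/15.
Take delta = min(1, eps/15). If 0 < |y − 7| < delta then both bounds hold and |y² − 49| ≤ 15|y − 7| < 15·(eps/15) = eps.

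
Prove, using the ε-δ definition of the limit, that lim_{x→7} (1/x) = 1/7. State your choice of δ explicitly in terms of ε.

δ = min(7/2, (49/2)ε)

Suppose ε > 0. We seek δ > 0 such that 0 < |x − 7| < δ implies |1/x − (1/7)| < ε.
|1/x − (1/7)| = |7 − x|/(7·|x|) = |x − 7|/(7|x|).
Require δ ≤ 7/2 so that |x| > 7 − 7/2 = 7/2, hence 7|x| > 49/2.
Then |1/x − (1/7)| < |x − 7|/(49/2), which is < ε when |x − 7| < (49/2)ε.
Take δ = min(7/2, (49/2)ε). Then 0 < |x − 7| < δ gives both |x − 7| < 7/2 and |x − 7| < (49/2)ε, so |1/x − (1/7)| < ε.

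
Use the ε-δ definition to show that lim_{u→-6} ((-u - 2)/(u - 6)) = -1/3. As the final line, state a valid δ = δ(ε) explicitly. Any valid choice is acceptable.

δ = min(6, 9ε)

Let ε > 0. We want δ > 0 with 0 < |u + 6| < δ ⇒ |(-u - 2)/(u - 6) + 1/3| < ε.
Combining over a common denominator, (-u - 2)/(u - 6) + 1/3 = [(-u - 2)·(-12) − 4·(u - 6)] / [(-12)·(u - 6)] = 8(u + 6) / ((-12)(u - 6)).
So |(-u - 2)/(u - 6) + 1/3| = 8|u + 6| / (12·|u − 6|).
Require δ ≤ 6, so |u − 6| ≥ |-12| − |u + 6| > 12 − 6 = 6.
Hence |(-u - 2)/(u - 6) + 1/3| < 8|u + 6|/(12·6) = (1/9)|u + 6|, which is < ε once |u + 6| < 9ε.
Take δ = min(6, 9ε). Then 0 < |u + 6| < δ forces both bounds, so |(-u - 2)/(u - 6) + 1/3| < ε.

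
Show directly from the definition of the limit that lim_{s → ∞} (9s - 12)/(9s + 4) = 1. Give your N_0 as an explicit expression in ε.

Suppose ε > 0. We seek N_0 > 0 such that s > N_0 implies |(9s - 12)/(9s + 4) − 1| < ε.
(9s - 12)/(9s + 4) − 1 = (9(9s - 12) − 9(9s + 4)) / (9(9s + 4)) = -144/(9(9s + 4)).
For s > 0 we have 9s + 4 > 9s, so |(9s - 12)/(9s + 4) − 1| = 144/(9(9s + 4)) < 144/(9·9s) = (16/9)/s.
Thus |(9s - 12)/(9s + 4) − 1| < ε whenever s > (16/9)/ε.
Take N_0 = (16/9)/ε. If s > N_0 then |(9s - 12)/(9s + 4) − 1| < (16/9)/s < ε.

N_0 = (16/9)/ε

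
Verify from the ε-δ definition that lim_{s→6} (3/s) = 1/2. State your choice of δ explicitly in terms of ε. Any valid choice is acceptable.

δ = min(3, 6ε)

Suppose ε > 0. We seek δ > 0 such that 0 < |s − 6| < δ implies |3/s − (1/2)| < ε.
|3/s − (1/2)| = 3·|6 − s|/(6·|s|) = 3|s − 6|/(6|s|).
Require δ ≤ 3 so that |s| > 6 − 3 = 3, hence 6|s| > 18.
Then |3/s − (1/2)| < 3|s − 6|/18, which is < ε when |s − 6| < 6ε.
Take δ = min(3, 6ε). Then 0 < |s − 6| < δ gives both |s − 6| < 3 and |s − 6| < 6ε, so |3/s − (1/2)| < ε.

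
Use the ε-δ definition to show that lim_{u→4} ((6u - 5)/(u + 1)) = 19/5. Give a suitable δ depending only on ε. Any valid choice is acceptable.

Fix ε > 0. We want δ > 0 with 0 < |u − 4| < δ ⇒ |(6u - 5)/(u + 1) − (19/5)| < ε.
Combining over a common denominator, (6u - 5)/(u + 1) − (19/5) = [(6u - 5)·5 − 19·(u + 1)] / [5·(u + 1)] = 11(u − 4) / (5(u + 1)).
So |(6u - 5)/(u + 1) − (19/5)| = 11|u − 4| / (5·|u + 1|).
Restrict δ ≤ 5/2. Then |u − 4| < 5/2 gives |u + 1| = |(u − 4) + 5| ≥ 5 − 5/2 = 5/2.
Hence |(6u - 5)/(u + 1) − (19/5)| < 11|u − 4|/(5·(5/2)) = (22/25)|u − 4|, which is < ε once |u − 4| < (25/22)ε.
Take δ = min(5/2, (25/22)ε). Then 0 < |u − 4| < δ forces both bounds, so |(6u - 5)/(u + 1) − (19/5)| < ε.

δ = min(5/2, (25/22)ε)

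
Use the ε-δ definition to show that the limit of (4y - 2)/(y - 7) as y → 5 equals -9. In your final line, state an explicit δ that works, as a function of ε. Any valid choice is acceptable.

Fix ε > 0. We want δ > 0 with 0 < |y − 5| < δ ⇒ |(4y - 2)/(y - 7) + 9| < ε.
Combining over a common denominator, (4y - 2)/(y - 7) + 9 = [(4y - 2)·(-2) − 18·(y - 7)] / [(-2)·(y - 7)] = -26(y − 5) / ((-2)(y - 7)).
So |(4y - 2)/(y - 7) + 9| = 26|y − 5| / (2·|y − 7|).
Require δ ≤ 1, so |y − 7| ≥ |-2| − |y − 5| > 2 − 1 = 1.
Hence |(4y - 2)/(y - 7) + 9| < 26|y − 5|/(2·1) = 13|y − 5|, which is < ε once |y − 5| < (1/13)ε.
Take δ = min(1, (1/13)ε). Then 0 < |y − 5| < δ forces both bounds, so |(4y - 2)/(y - 7) + 9| < ε.

δ = min(1, (1/13)ε)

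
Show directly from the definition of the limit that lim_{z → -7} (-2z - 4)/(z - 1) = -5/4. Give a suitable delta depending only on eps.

delta = min(4, (16/3)eps)

Let eps > 0 be given. We want delta > 0 with 0 < |z + 7| < delta ⇒ |(-2z - 4)/(z - 1) + 5/4| < eps.
Combining over a common denominator, (-2z - 4)/(z - 1) + 5/4 = [(-2z - 4)·(-8) − 10·(z - 1)] / [(-8)·(z - 1)] = 6(z + 7) / ((-8)(z - 1)).
So |(-2z - 4)/(z - 1) + 5/4| = 6|z + 7| / (8·|z − 1|).
Restrict delta ≤ 4. Then |z + 7| < 4 gives |z − 1| = |(z + 7) + (-8)| ≥ 8 − 4 = 4.
Hence |(-2z - 4)/(z - 1) + 5/4| < 6|z + 7|/(8·4) = (3/16)|z + 7|, which is < eps once |z + 7| < (16/3)eps.
Take delta = min(4, (16/3)eps). Then 0 < |z + 7| < delta forces both bounds, so |(-2z - 4)/(z - 1) + 5/4| < eps.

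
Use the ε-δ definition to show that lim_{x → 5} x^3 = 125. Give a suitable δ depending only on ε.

Suppose ε > 0. We seek δ > 0 with 0 < |x − 5| < δ ⇒ |x^3 − 125| < ε.
Factor: x^3 − 125 = (x − 5)(x^2 + 5x + 25), so |x^3 − 125| = |x − 5|·|x^2 + 5x + 25|.
Impose δ ≤ 2 so that |x| < 7; then |x^2 + 5x + 25| ≤ 109.
Hence |x^3 − 125| ≤ 109|x − 5|, which is < ε once |x − 5| < ε/109.
Take δ = min(2, ε/109). If 0 < |x − 5| < δ then both bounds hold and |x^3 − 125| ≤ 109|x − 5| < 109·(ε/109) = ε.

δ = min(2, ε/109)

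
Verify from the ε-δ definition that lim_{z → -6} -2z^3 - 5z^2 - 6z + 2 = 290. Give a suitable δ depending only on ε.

Fix ε > 0. We want δ > 0 such that 0 < |z + 6| < δ implies |(-2z^3 - 5z^2 - 6z + 2) − 290| < ε.
(-2z^3 - 5z^2 - 6z + 2) − 290 = -2z^3 - 5z^2 - 6z - 288 = (z + 6)(-2z^2 + 7z - 48).
So |(-2z^3 - 5z^2 - 6z + 2) − 290| = |z + 6|·|-2z^2 + 7z - 48|.
Require δ ≤ 2. Then |z + 6| < 2 gives |z| < 8, and by the triangle inequality |-2z^2 + 7z - 48| ≤ 2·8^2 + 7·8 + 48 = 232.
Hence |(-2z^3 - 5z^2 - 6z + 2) − 290| ≤ 232|z + 6| < ε provided |z + 6| < ε/232.
Choosing δ = min(2, ε/232) ensures both conditions, hence |(-2z^3 - 5z^2 - 6z + 2) − 290| < ε.

δ = min(2, ε/232)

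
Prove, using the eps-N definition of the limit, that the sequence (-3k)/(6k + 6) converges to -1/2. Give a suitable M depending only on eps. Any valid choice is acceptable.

M = (1/2)/eps

Suppose eps > 0. For k ≥ 1, |(-3k)/(6k + 6) + 1/2| = |18|/(6(6k + 6)) = 18/(6(6k + 6)).
Since 6k + 6 ≥ 6k for k ≥ 1, this is ≤ 18/(6·6k) = (1/2)/k.
So |(-3k)/(6k + 6) + 1/2| < eps whenever k > (1/2)/eps.
Take M = (1/2)/eps. If k > M then |(-3k)/(6k + 6) + 1/2| ≤ (1/2)/k < eps.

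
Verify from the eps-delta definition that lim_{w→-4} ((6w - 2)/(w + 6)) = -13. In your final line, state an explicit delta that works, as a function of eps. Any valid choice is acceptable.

delta = min(1, (1/19)eps)

Suppose eps > 0. We want delta > 0 with 0 < |w + 4| < delta ⇒ |(6w - 2)/(w + 6) + 13| < eps.
Combining over a common denominator, (6w - 2)/(w + 6) + 13 = [(6w - 2)·2 − (-26)·(w + 6)] / [2·(w + 6)] = 38(w + 4) / (2(w + 6)).
So |(6w - 2)/(w + 6) + 13| = 38|w + 4| / (2·|w + 6|).
Require delta ≤ 1, so |w + 6| ≥ |2| − |w + 4| > 2 − 1 = 1.
Hence |(6w - 2)/(w + 6) + 13| < 38|w + 4|/(2·1) = 19|w + 4|, which is < eps once |w + 4| < (1/19)eps.
Take delta = min(1, (1/19)eps). Then 0 < |w + 4| < delta forces both bounds, so |(6w - 2)/(w + 6) + 13| < eps.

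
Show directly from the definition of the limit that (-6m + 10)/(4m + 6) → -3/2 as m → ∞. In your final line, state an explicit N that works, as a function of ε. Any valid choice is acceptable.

N = (19/4)/ε

Fix ε > 0. For m ≥ 1, |(-6m + 10)/(4m + 6) + 3/2| = |76|/(4(4m + 6)) = 76/(4(4m + 6)).
Since 4m + 6 ≥ 4m for m ≥ 1, this is ≤ 76/(4·4m) = (19/4)/m.
So |(-6m + 10)/(4m + 6) + 3/2| < ε whenever m > (19/4)/ε.
Take N = (19/4)/ε. If m > N then |(-6m + 10)/(4m + 6) + 3/2| ≤ (19/4)/m < ε.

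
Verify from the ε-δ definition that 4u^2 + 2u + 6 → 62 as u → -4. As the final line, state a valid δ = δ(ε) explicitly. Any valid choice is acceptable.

δ = min(1, ε/34)

Suppose ε > 0. We want δ > 0 such that 0 < |u + 4| < δ implies |(4u^2 + 2u + 6) − 62| < ε.
(4u^2 + 2u + 6) − 62 = 4u^2 + 2u - 56 = (u + 4)(4u - 14).
So |(4u^2 + 2u + 6) − 62| = |u + 4|·|4u - 14|.
Assume first that |u + 4| < 1, so |u| < 5. Then |4u - 14| ≤ 4·5 + 14 = 34.
Hence |(4u^2 + 2u + 6) − 62| ≤ 34|u + 4| < ε provided |u + 4| < ε/34.
Take δ = min(1, ε/34). Then 0 < |u + 4| < δ gives both |u + 4| < 1 and |u + 4| < ε/34, so |(4u^2 + 2u + 6) − 62| < ε.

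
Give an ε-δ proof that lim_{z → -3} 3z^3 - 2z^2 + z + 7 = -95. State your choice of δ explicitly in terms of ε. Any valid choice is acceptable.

Fix ε > 0. We want δ > 0 such that 0 < |z + 3| < δ implies |(3z^3 - 2z^2 + z + 7) + 95| < ε.
(3z^3 - 2z^2 + z + 7) + 95 = 3z^3 - 2z^2 + z + 102 = (z + 3)(3z^2 - 11z + 34).
So |(3z^3 - 2z^2 + z + 7) + 95| = |z + 3|·|3z^2 - 11z + 34|.
Require δ ≤ 1. Then |z + 3| < 1 gives |z| < 4, and by the triangle inequality |3z^2 - 11z + 34| ≤ 3·4^2 + 11·4 + 34 = 126.
Hence |(3z^3 - 2z^2 + z + 7) + 95| ≤ 126|z + 3| < ε provided |z + 3| < ε/126.
Choosing δ = min(1, ε/126) ensures both conditions, hence |(3z^3 - 2z^2 + z + 7) + 95| < ε.

δ = min(1, ε/126)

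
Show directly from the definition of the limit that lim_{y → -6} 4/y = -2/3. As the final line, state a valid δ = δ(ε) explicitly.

Let ε > 0. We seek δ > 0 such that 0 < |y + 6| < δ implies |4/y + 2/3| < ε.
|4/y + 2/3| = 4·|-6 − y|/(6·|y|) = 4|y + 6|/(6|y|).
Require δ ≤ 3 so that |y| > 6 − 3 = 3, hence 6|y| > 18.
Then |4/y + 2/3| < 4|y + 6|/18, which is < ε when |y + 6| < (9/2)ε.
Take δ = min(3, (9/2)ε). Then 0 < |y + 6| < δ gives both |y + 6| < 3 and |y + 6| < (9/2)ε, so |4/y + 2/3| < ε.

δ = min(3, (9/2)ε)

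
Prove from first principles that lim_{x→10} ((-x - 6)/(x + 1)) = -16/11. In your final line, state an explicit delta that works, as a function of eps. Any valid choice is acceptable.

Fix eps > 0. We want delta > 0 with 0 < |x − 10| < delta ⇒ |(-x - 6)/(x + 1) + 16/11| < eps.
Combining over a common denominator, (-x - 6)/(x + 1) + 16/11 = [(-x - 6)·11 − (-16)·(x + 1)] / [11·(x + 1)] = 5(x − 10) / (11(x + 1)).
So |(-x - 6)/(x + 1) + 16/11| = 5|x − 10| / (11·|x + 1|).
Restrict delta ≤ 11/2. Then |x − 10| < 11/2 gives |x + 1| = |(x − 10) + 11| ≥ 11 − 11/2 = 11/2.
Hence |(-x - 6)/(x + 1) + 16/11| < 5|x − 10|/(11·(11/2)) = (10/121)|x − 10|, which is < eps once |x − 10| < (121/10)eps.
Take delta = min(11/2, (121/10)eps). Then 0 < |x − 10| < delta forces both bounds, so |(-x - 6)/(x + 1) + 16/11| < eps.

delta = min(11/2, (121/10)eps)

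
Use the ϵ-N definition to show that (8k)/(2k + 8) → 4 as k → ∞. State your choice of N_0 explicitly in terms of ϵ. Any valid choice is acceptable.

N_0 = 16/ϵ

Fix ϵ > 0. For k ≥ 1, |(8k)/(2k + 8) − 4| = |-64|/(2(2k + 8)) = 64/(2(2k + 8)).
Since 2k + 8 ≥ 2k for k ≥ 1, this is ≤ 64/(2·2k) = 16/k.
So |(8k)/(2k + 8) − 4| < ϵ whenever k > 16/ϵ.
Take N_0 = 16/ϵ. If k > N_0 then |(8k)/(2k + 8) − 4| ≤ 16/k < ϵ.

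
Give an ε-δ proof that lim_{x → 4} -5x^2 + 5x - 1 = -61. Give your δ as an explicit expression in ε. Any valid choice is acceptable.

Let ε > 0. We want δ > 0 such that 0 < |x − 4| < δ implies |(-5x^2 + 5x - 1) + 61| < ε.
(-5x^2 + 5x - 1) + 61 = -5x^2 + 5x + 60 = (x − 4)(-5x - 15).
So |(-5x^2 + 5x - 1) + 61| = |x − 4|·|-5x - 15|.
Require δ ≤ 2. Then |x − 4| < 2 gives |x| < 6, and by the triangle inequality |-5x - 15| ≤ 5·6 + 15 = 45.
Hence |(-5x^2 + 5x - 1) + 61| ≤ 45|x − 4| < ε provided |x − 4| < ε/45.
Choosing δ = min(2, ε/45) ensures both conditions, hence |(-5x^2 + 5x - 1) + 61| < ε.

δ = min(2, ε/45)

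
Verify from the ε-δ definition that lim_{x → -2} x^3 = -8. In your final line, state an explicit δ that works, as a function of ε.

Let ε > 0. We seek δ > 0 with 0 < |x + 2| < δ ⇒ |x^3 + 8| < ε.
Factor: x^3 + 8 = (x + 2)(x^2 - 2x + 4), so |x^3 + 8| = |x + 2|·|x^2 - 2x + 4|.
Impose δ ≤ 2 so that |x| < 4; then |x^2 - 2x + 4| ≤ 28.
Hence |x^3 + 8| ≤ 28|x + 2|, which is < ε once |x + 2| < ε/28.
Take δ = min(2, ε/28). If 0 < |x + 2| < δ then both bounds hold and |x^3 + 8| ≤ 28|x + 2| < 28·(ε/28) = ε.

δ = min(2, ε/28)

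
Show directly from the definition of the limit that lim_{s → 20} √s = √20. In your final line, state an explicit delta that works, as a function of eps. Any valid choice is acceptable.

delta = min(20, √20·eps)

Suppose eps > 0. We want delta > 0 such that 0 < |s − 20| < delta implies |√s − √20| < eps.
Rationalise: √s − √20 = (s − 20)/(√s + √20), so |√s − √20| = |s − 20|/(√s + √20).
Restrict delta ≤ 20 so that |s − 20| < 20 forces s > 0, and then √s + √20 > √20.
Hence |√s − √20| < |s − 20|/√20, which is < eps once |s − 20| < √20·eps.
Take delta = min(20, √20·eps). If 0 < |s − 20| < delta then s > 0 and |√s − √20| < |s − 20|/√20 < eps.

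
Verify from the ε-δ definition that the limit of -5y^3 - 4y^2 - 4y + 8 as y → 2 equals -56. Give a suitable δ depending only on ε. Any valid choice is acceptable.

Fix ε > 0. We want δ > 0 such that 0 < |y − 2| < δ implies |(-5y^3 - 4y^2 - 4y + 8) + 56| < ε.
(-5y^3 - 4y^2 - 4y + 8) + 56 = -5y^3 - 4y^2 - 4y + 64 = (y − 2)(-5y^2 - 14y - 32).
So |(-5y^3 - 4y^2 - 4y + 8) + 56| = |y − 2|·|-5y^2 - 14y - 32|.
Assume first that |y − 2| < 2, so |y| < 4. Then |-5y^2 - 14y - 32| ≤ 5·4^2 + 14·4 + 32 = 168.
Hence |(-5y^3 - 4y^2 - 4y + 8) + 56| ≤ 168|y − 2| < ε provided |y − 2| < ε/168.
Choosing δ = min(2, ε/168) ensures both conditions, hence |(-5y^3 - 4y^2 - 4y + 8) + 56| < ε.

δ = min(2, ε/168)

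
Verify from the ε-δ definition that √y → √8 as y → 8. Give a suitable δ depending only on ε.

Let ε > 0. We want δ > 0 such that 0 < |y − 8| < δ implies |√y − √8| < ε.
Rationalise: √y − √8 = (y − 8)/(√y + √8), so |√y − √8| = |y − 8|/(√y + √8).
Restrict δ ≤ 8 so that |y − 8| < 8 forces y > 0, and then √y + √8 > √8.
Hence |√y − √8| < |y − 8|/√8, which is < ε once |y − 8| < √8·ε.
Take δ = min(8, √8·ε). If 0 < |y − 8| < δ then y > 0 and |√y − √8| < |y − 8|/√8 < ε.

δ = min(8, √8·ε)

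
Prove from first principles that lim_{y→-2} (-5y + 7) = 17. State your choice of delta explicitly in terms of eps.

Let eps > 0. We need delta > 0 so that 0 < |y + 2| < delta implies |(-5y + 7) − 17| < eps.
|(-5y + 7) − 17| = |-5y - 10| = 5|y + 2|.
Thus it suffices that |y + 2| < eps/5.
Take delta = eps/5. If 0 < |y + 2| < delta then |(-5y + 7) − 17| = 5|y + 2| < 5·(eps/5) = eps.

delta = eps/5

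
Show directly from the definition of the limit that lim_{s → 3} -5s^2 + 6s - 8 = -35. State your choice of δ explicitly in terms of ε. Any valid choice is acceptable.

δ = min(1, ε/29)

Fix ε > 0. We want δ > 0 such that 0 < |s − 3| < δ implies |(-5s^2 + 6s - 8) + 35| < ε.
(-5s^2 + 6s - 8) + 35 = -5s^2 + 6s + 27 = (s − 3)(-5s - 9).
So |(-5s^2 + 6s - 8) + 35| = |s − 3|·|-5s - 9|.
Assume first that |s − 3| < 1, so |s| < 4. Then |-5s - 9| ≤ 5·4 + 9 = 29.
Hence |(-5s^2 + 6s - 8) + 35| ≤ 29|s − 3| < ε provided |s − 3| < ε/29.
Choosing δ = min(1, ε/29) ensures both conditions, hence |(-5s^2 + 6s - 8) + 35| < ε.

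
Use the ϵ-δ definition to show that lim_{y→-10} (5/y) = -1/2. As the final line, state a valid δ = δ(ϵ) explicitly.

Fix ϵ > 0. We seek δ > 0 such that 0 < |y + 10| < δ implies |5/y + 1/2| < ϵ.
|5/y + 1/2| = 5·|-10 − y|/(10·|y|) = 5|y + 10|/(10|y|).
Restrict δ ≤ 5. Then |y + 10| < 5 gives |y| > 5, so 10|y| > 50.
Then |5/y + 1/2| < 5|y + 10|/50, which is < ϵ when |y + 10| < 10ϵ.
Take δ = min(5, 10ϵ). Then 0 < |y + 10| < δ gives both |y + 10| < 5 and |y + 10| < 10ϵ, so |5/y + 1/2| < ϵ.

δ = min(5, 10ϵ)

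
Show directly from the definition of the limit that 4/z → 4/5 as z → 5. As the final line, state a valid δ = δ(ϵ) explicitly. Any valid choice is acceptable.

δ = min(5/2, (25/8)ϵ)

Let ϵ > 0. We seek δ > 0 such that 0 < |z − 5| < δ implies |4/z − (4/5)| < ϵ.
|4/z − (4/5)| = 4·|5 − z|/(5·|z|) = 4|z − 5|/(5|z|).
Restrict δ ≤ 5/2. Then |z − 5| < 5/2 gives |z| > 5/2, so 5|z| > 25/2.
Then |4/z − (4/5)| < 4|z − 5|/(25/2), which is < ϵ when |z − 5| < (25/8)ϵ.
Take δ = min(5/2, (25/8)ϵ). Then 0 < |z − 5| < δ gives both |z − 5| < 5/2 and |z − 5| < (25/8)ϵ, so |4/z − (4/5)| < ϵ.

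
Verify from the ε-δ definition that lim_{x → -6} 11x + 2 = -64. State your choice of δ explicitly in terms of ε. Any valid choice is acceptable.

Fix ε > 0. We need δ > 0 so that 0 < |x + 6| < δ implies |(11x + 2) + 64| < ε.
Since (11x + 2) + 64 = 11(x + 6), we have |(11x + 2) + 64| = 11|x + 6|.
So 11|x + 6| < ε exactly when |x + 6| < ε/11.
Choosing δ = ε/11 gives |(11x + 2) + 64| = 11|x + 6| < ε whenever |x + 6| < δ.

δ = ε/11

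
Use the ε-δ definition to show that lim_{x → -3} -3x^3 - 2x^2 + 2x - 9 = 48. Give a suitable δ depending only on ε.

δ = min(2, ε/129)

Suppose ε > 0. We want δ > 0 such that 0 < |x + 3| < δ implies |(-3x^3 - 2x^2 + 2x - 9) − 48| < ε.
(-3x^3 - 2x^2 + 2x - 9) − 48 = -3x^3 - 2x^2 + 2x - 57 = (x + 3)(-3x^2 + 7x - 19).
So |(-3x^3 - 2x^2 + 2x - 9) − 48| = |x + 3|·|-3x^2 + 7x - 19|.
Assume first that |x + 3| < 2, so |x| < 5. Then |-3x^2 + 7x - 19| ≤ 3·5^2 + 7·5 + 19 = 129.
Hence |(-3x^3 - 2x^2 + 2x - 9) − 48| ≤ 129|x + 3| < ε provided |x + 3| < ε/129.
Choosing δ = min(2, ε/129) ensures both conditions, hence |(-3x^3 - 2x^2 + 2x - 9) − 48| < ε.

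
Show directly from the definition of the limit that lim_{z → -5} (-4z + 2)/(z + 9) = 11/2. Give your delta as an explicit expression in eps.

Fix eps > 0. We want delta > 0 with 0 < |z + 5| < delta ⇒ |(-4z + 2)/(z + 9) − (11/2)| < eps.
Combining over a common denominator, (-4z + 2)/(z + 9) − (11/2) = [(-4z + 2)·4 − 22·(z + 9)] / [4·(z + 9)] = -38(z + 5) / (4(z + 9)).
So |(-4z + 2)/(z + 9) − (11/2)| = 38|z + 5| / (4·|z + 9|).
Restrict delta ≤ 2. Then |z + 5| < 2 gives |z + 9| = |(z + 5) + 4| ≥ 4 − 2 = 2.
Hence |(-4z + 2)/(z + 9) − (11/2)| < 38|z + 5|/(4·2) = (19/4)|z + 5|, which is < eps once |z + 5| < (4/19)eps.
Take delta = min(2, (4/19)eps). Then 0 < |z + 5| < delta forces both bounds, so |(-4z + 2)/(z + 9) − (11/2)| < eps.

delta = min(2, (4/19)eps)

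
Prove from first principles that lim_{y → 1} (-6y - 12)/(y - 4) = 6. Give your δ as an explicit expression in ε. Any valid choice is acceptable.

δ = min(3/2, (1/8)ε)

Suppose ε > 0. We want δ > 0 with 0 < |y − 1| < δ ⇒ |(-6y - 12)/(y - 4) − 6| < ε.
Combining over a common denominator, (-6y - 12)/(y - 4) − 6 = [(-6y - 12)·(-3) − (-18)·(y - 4)] / [(-3)·(y - 4)] = 36(y − 1) / ((-3)(y - 4)).
So |(-6y - 12)/(y - 4) − 6| = 36|y − 1| / (3·|y − 4|).
Restrict δ ≤ 3/2. Then |y − 1| < 3/2 gives |y − 4| = |(y − 1) + (-3)| ≥ 3 − 3/2 = 3/2.
Hence |(-6y - 12)/(y - 4) − 6| < 36|y − 1|/(3·(3/2)) = 8|y − 1|, which is < ε once |y − 1| < (1/8)ε.
Take δ = min(3/2, (1/8)ε). Then 0 < |y − 1| < δ forces both bounds, so |(-6y - 12)/(y - 4) − 6| < ε.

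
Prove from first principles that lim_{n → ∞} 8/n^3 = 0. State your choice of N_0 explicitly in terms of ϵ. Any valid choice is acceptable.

Suppose ϵ > 0. For n ≥ 1, |8/n^3 − 0| = 8/n^3.
8/n^3 < ϵ ⇔ n^3 > 8/ϵ ⇔ n > (8/ϵ)^{1/3}.
Take N_0 = (8/ϵ)^{1/3}. Then n > N_0 implies 8/n^3 < ϵ.

N_0 = (8/ϵ)^{1/3}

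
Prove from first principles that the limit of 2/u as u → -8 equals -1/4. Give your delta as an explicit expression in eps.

delta = min(4, 16eps)

Let eps > 0. We seek delta > 0 such that 0 < |u + 8| < delta implies |2/u + 1/4| < eps.
|2/u + 1/4| = 2·|-8 − u|/(8·|u|) = 2|u + 8|/(8|u|).
Require delta ≤ 4 so that |u| > 8 − 4 = 4, hence 8|u| > 32.
Then |2/u + 1/4| < 2|u + 8|/32, which is < eps when |u + 8| < 16eps.
Take delta = min(4, 16eps). Then 0 < |u + 8| < delta gives both |u + 8| < 4 and |u + 8| < 16eps, so |2/u + 1/4| < eps.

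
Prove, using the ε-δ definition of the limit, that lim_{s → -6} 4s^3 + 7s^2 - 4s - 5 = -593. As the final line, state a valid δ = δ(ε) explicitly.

Let ε > 0. We want δ > 0 such that 0 < |s + 6| < δ implies |(4s^3 + 7s^2 - 4s - 5) + 593| < ε.
(4s^3 + 7s^2 - 4s - 5) + 593 = 4s^3 + 7s^2 - 4s + 588 = (s + 6)(4s^2 - 17s + 98).
So |(4s^3 + 7s^2 - 4s - 5) + 593| = |s + 6|·|4s^2 - 17s + 98|.
Require δ ≤ 2. Then |s + 6| < 2 gives |s| < 8, and by the triangle inequality |4s^2 - 17s + 98| ≤ 4·8^2 + 17·8 + 98 = 490.
Hence |(4s^3 + 7s^2 - 4s - 5) + 593| ≤ 490|s + 6| < ε provided |s + 6| < ε/490.
Choosing δ = min(2, ε/490) ensures both conditions, hence |(4s^3 + 7s^2 - 4s - 5) + 593| < ε.

δ = min(2, ε/490)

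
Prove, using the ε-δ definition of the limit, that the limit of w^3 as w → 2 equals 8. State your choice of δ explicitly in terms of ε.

δ = min(1, ε/19)

Suppose ε > 0. We seek δ > 0 with 0 < |w − 2| < δ ⇒ |w^3 − 8| < ε.
Factor: w^3 − 8 = (w − 2)(w^2 + 2w + 4), so |w^3 − 8| = |w − 2|·|w^2 + 2w + 4|.
Restrict δ ≤ 1. Then |w − 2| < 1 gives |w| < 3, so by the triangle inequality |w^2 + 2w + 4| ≤ 3^2 + 2·3 + 4 = 19.
Hence |w^3 − 8| ≤ 19|w − 2|, which is < ε once |w − 2| < ε/19.
Take δ = min(1, ε/19). If 0 < |w − 2| < δ then both bounds hold and |w^3 − 8| ≤ 19|w − 2| < 19·(ε/19) = ε.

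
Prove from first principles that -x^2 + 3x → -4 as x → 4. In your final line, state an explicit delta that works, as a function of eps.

Fix eps > 0. We want delta > 0 such that 0 < |x − 4| < delta implies |(-x^2 + 3x) + 4| < eps.
(-x^2 + 3x) + 4 = -x^2 + 3x + 4 = (x − 4)(-x - 1).
So |(-x^2 + 3x) + 4| = |x − 4|·|-x - 1|.
Assume first that |x − 4| < 2, so |x| < 6. Then |-x - 1| ≤ 6 + 1 = 7.
Hence |(-x^2 + 3x) + 4| ≤ 7|x − 4| < eps provided |x − 4| < eps/7.
Take delta = min(2, eps/7). Then 0 < |x − 4| < delta gives both |x − 4| < 2 and |x − 4| < eps/7, so |(-x^2 + 3x) + 4| < eps.

delta = min(2, eps/7)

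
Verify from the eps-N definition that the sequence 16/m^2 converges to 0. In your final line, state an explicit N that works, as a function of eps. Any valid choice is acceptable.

Suppose eps > 0. For m ≥ 1, |16/m^2 − 0| = 16/m^2.
16/m^2 < eps ⇔ m^2 > 16/eps ⇔ m > (16/eps)^{1/2}.
Take N = (16/eps)^{1/2}. Then m > N implies 16/m^2 < eps.

N = (16/eps)^{1/2}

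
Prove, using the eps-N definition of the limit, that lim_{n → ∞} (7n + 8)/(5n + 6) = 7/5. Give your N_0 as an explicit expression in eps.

N_0 = (2/25)/eps

Suppose eps > 0. For n ≥ 1, |(7n + 8)/(5n + 6) − (7/5)| = |-2|/(5(5n + 6)) = 2/(5(5n + 6)).
Since 5n + 6 ≥ 5n for n ≥ 1, this is ≤ 2/(5·5n) = (2/25)/n.
So |(7n + 8)/(5n + 6) − (7/5)| < eps whenever n > (2/25)/eps.
Take N_0 = (2/25)/eps. If n > N_0 then |(7n + 8)/(5n + 6) − (7/5)| ≤ (2/25)/n < eps.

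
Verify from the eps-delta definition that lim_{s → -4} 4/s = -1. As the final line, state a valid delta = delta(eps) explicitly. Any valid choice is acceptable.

Fix eps > 0. We seek delta > 0 such that 0 < |s + 4| < delta implies |4/s + 1| < eps.
|4/s + 1| = 4·|-4 − s|/(4·|s|) = 4|s + 4|/(4|s|).
Restrict delta ≤ 2. Then |s + 4| < 2 gives |s| > 2, so 4|s| > 8.
Then |4/s + 1| < 4|s + 4|/8, which is < eps when |s + 4| < 2eps.
Take delta = min(2, 2eps). Then 0 < |s + 4| < delta gives both |s + 4| < 2 and |s + 4| < 2eps, so |4/s + 1| < eps.

delta = min(2, 2eps)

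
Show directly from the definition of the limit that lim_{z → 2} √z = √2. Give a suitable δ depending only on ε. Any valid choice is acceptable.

δ = min(2, √2·ε)

Fix ε > 0. We want δ > 0 such that 0 < |z − 2| < δ implies |√z − √2| < ε.
Multiplying by the conjugate, |√z − √2| = |z − 2|/(√z + √2).
Restrict δ ≤ 2 so that |z − 2| < 2 forces z > 0, and then √z + √2 > √2.
Hence |√z − √2| < |z − 2|/√2, which is < ε once |z − 2| < √2·ε.
Take δ = min(2, √2·ε). If 0 < |z − 2| < δ then z > 0 and |√z − √2| < |z − 2|/√2 < ε.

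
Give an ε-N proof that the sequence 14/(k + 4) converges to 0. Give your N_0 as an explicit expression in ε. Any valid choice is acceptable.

Let ε > 0. For k ≥ 1, |14/(k + 4) − 0| = 14/(k + 4) ≤ 14/k.
We need 14/k < ε, i.e. k > 14/ε.
Take N_0 = 14/ε. If k > N_0 then |14/(k + 4)| ≤ 14/k < ε.

N_0 = 14/ε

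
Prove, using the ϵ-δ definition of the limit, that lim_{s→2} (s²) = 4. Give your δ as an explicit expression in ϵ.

Let ϵ > 0. We seek δ > 0 with 0 < |s − 2| < δ ⇒ |s² − 4| < ϵ.
Factor: s² − 4 = (s − 2)(s + 2), so |s² − 4| = |s − 2|·|s + 2|.
Restrict δ ≤ 1. Then |s − 2| < 1 gives |s| < 3, so by the triangle inequality |s + 2| ≤ 3 + 2 = 5.
Hence |s² − 4| ≤ 5|s − 2|, which is < ϵ once |s − 2| < ϵ/5.
Take δ = min(1, ϵ/5). If 0 < |s − 2| < δ then both bounds hold and |s² − 4| ≤ 5|s − 2| < 5·(ϵ/5) = ϵ.

δ = min(1, ϵ/5)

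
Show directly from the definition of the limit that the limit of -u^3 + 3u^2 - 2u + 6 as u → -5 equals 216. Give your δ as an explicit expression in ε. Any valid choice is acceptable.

δ = min(2, ε/147)

Let ε > 0 be given. We want δ > 0 such that 0 < |u + 5| < δ implies |(-u^3 + 3u^2 - 2u + 6) − 216| < ε.
(-u^3 + 3u^2 - 2u + 6) − 216 = -u^3 + 3u^2 - 2u - 210 = (u + 5)(-u^2 + 8u - 42).
So |(-u^3 + 3u^2 - 2u + 6) − 216| = |u + 5|·|-u^2 + 8u - 42|.
Require δ ≤ 2. Then |u + 5| < 2 gives |u| < 7, and by the triangle inequality |-u^2 + 8u - 42| ≤ 7^2 + 8·7 + 42 = 147.
Hence |(-u^3 + 3u^2 - 2u + 6) − 216| ≤ 147|u + 5| < ε provided |u + 5| < ε/147.
Choosing δ = min(2, ε/147) ensures both conditions, hence |(-u^3 + 3u^2 - 2u + 6) − 216| < ε.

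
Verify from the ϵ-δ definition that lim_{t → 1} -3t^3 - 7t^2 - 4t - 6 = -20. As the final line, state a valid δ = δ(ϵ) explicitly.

Suppose ϵ > 0. We want δ > 0 such that 0 < |t − 1| < δ implies |(-3t^3 - 7t^2 - 4t - 6) + 20| < ϵ.
(-3t^3 - 7t^2 - 4t - 6) + 20 = -3t^3 - 7t^2 - 4t + 14 = (t − 1)(-3t^2 - 10t - 14).
So |(-3t^3 - 7t^2 - 4t - 6) + 20| = |t − 1|·|-3t^2 - 10t - 14|.
Assume first that |t − 1| < 2, so |t| < 3. Then |-3t^2 - 10t - 14| ≤ 3·3^2 + 10·3 + 14 = 71.
Hence |(-3t^3 - 7t^2 - 4t - 6) + 20| ≤ 71|t − 1| < ϵ provided |t − 1| < ϵ/71.
Take δ = min(2, ϵ/71). Then 0 < |t − 1| < δ gives both |t − 1| < 2 and |t − 1| < ϵ/71, so |(-3t^3 - 7t^2 - 4t - 6) + 20| < ϵ.

δ = min(2, ϵ/71)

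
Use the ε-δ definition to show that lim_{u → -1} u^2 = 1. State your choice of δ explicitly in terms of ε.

δ = min(1, ε/3)

Fix ε > 0. We seek δ > 0 with 0 < |u + 1| < δ ⇒ |u^2 − 1| < ε.
Factor: u^2 − 1 = (u + 1)(u - 1), so |u^2 − 1| = |u + 1|·|u - 1|.
Impose δ ≤ 1 so that |u| < 2; then |u - 1| ≤ 3.
Hence |u^2 − 1| ≤ 3|u + 1|, which is < ε once |u + 1| < ε/3.
Take δ = min(1, ε/3). If 0 < |u + 1| < δ then both bounds hold and |u^2 − 1| ≤ 3|u + 1| < 3·(ε/3) = ε.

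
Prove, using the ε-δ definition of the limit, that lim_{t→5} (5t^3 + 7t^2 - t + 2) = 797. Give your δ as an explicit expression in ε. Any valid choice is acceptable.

Suppose ε > 0. We want δ > 0 such that 0 < |t − 5| < δ implies |(5t^3 + 7t^2 - t + 2) − 797| < ε.
(5t^3 + 7t^2 - t + 2) − 797 = 5t^3 + 7t^2 - t - 795 = (t − 5)(5t^2 + 32t + 159).
So |(5t^3 + 7t^2 - t + 2) − 797| = |t − 5|·|5t^2 + 32t + 159|.
Assume first that |t − 5| < 1, so |t| < 6. Then |5t^2 + 32t + 159| ≤ 5·6^2 + 32·6 + 159 = 531.
Hence |(5t^3 + 7t^2 - t + 2) − 797| ≤ 531|t − 5| < ε provided |t − 5| < ε/531.
Choosing δ = min(1, ε/531) ensures both conditions, hence |(5t^3 + 7t^2 - t + 2) − 797| < ε.

δ = min(1, ε/531)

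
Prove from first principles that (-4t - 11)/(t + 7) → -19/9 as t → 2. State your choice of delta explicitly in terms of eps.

delta = min(9/2, (81/34)eps)

Let eps > 0 be given. We want delta > 0 with 0 < |t − 2| < delta ⇒ |(-4t - 11)/(t + 7) + 19/9| < eps.
Combining over a common denominator, (-4t - 11)/(t + 7) + 19/9 = [(-4t - 11)·9 − (-19)·(t + 7)] / [9·(t + 7)] = -17(t − 2) / (9(t + 7)).
So |(-4t - 11)/(t + 7) + 19/9| = 17|t − 2| / (9·|t + 7|).
Restrict delta ≤ 9/2. Then |t − 2| < 9/2 gives |t + 7| = |(t − 2) + 9| ≥ 9 − 9/2 = 9/2.
Hence |(-4t - 11)/(t + 7) + 19/9| < 17|t − 2|/(9·(9/2)) = (34/81)|t − 2|, which is < eps once |t − 2| < (81/34)eps.
Take delta = min(9/2, (81/34)eps). Then 0 < |t − 2| < delta forces both bounds, so |(-4t - 11)/(t + 7) + 19/9| < eps.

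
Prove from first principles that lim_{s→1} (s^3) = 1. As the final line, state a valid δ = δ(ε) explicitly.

Fix ε > 0. We seek δ > 0 with 0 < |s − 1| < δ ⇒ |s^3 − 1| < ε.
Factor: s^3 − 1 = (s − 1)(s^2 + s + 1), so |s^3 − 1| = |s − 1|·|s^2 + s + 1|.
Impose δ ≤ 1 so that |s| < 2; then |s^2 + s + 1| ≤ 7.
Hence |s^3 − 1| ≤ 7|s − 1|, which is < ε once |s − 1| < ε/7.
Take δ = min(1, ε/7). If 0 < |s − 1| < δ then both bounds hold and |s^3 − 1| ≤ 7|s − 1| < 7·(ε/7) = ε.

δ = min(1, ε/7)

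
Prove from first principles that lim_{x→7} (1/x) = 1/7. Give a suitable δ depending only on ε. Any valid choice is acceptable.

Let ε > 0. We seek δ > 0 such that 0 < |x − 7| < δ implies |1/x − (1/7)| < ε.
|1/x − (1/7)| = |7 − x|/(7·|x|) = |x − 7|/(7|x|).
Restrict δ ≤ 7/2. Then |x − 7| < 7/2 gives |x| > 7/2, so 7|x| > 49/2.
Then |1/x − (1/7)| < |x − 7|/(49/2), which is < ε when |x − 7| < (49/2)ε.
Take δ = min(7/2, (49/2)ε). Then 0 < |x − 7| < δ gives both |x − 7| < 7/2 and |x − 7| < (49/2)ε, so |1/x − (1/7)| < ε.

δ = min(7/2, (49/2)ε)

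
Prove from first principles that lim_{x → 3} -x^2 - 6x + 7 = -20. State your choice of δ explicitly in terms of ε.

Let ε > 0 be given. We want δ > 0 such that 0 < |x − 3| < δ implies |(-x^2 - 6x + 7) + 20| < ε.
(-x^2 - 6x + 7) + 20 = -x^2 - 6x + 27 = (x − 3)(-x - 9).
So |(-x^2 - 6x + 7) + 20| = |x − 3|·|-x - 9|.
Require δ ≤ 2. Then |x − 3| < 2 gives |x| < 5, and by the triangle inequality |-x - 9| ≤ 5 + 9 = 14.
Hence |(-x^2 - 6x + 7) + 20| ≤ 14|x − 3| < ε provided |x − 3| < ε/14.
Take δ = min(2, ε/14). Then 0 < |x − 3| < δ gives both |x − 3| < 2 and |x − 3| < ε/14, so |(-x^2 - 6x + 7) + 20| < ε.

δ = min(2, ε/14)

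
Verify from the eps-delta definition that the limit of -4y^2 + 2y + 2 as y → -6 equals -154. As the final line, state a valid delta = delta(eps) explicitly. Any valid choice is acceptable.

delta = min(1, eps/54)

Fix eps > 0. We want delta > 0 such that 0 < |y + 6| < delta implies |(-4y^2 + 2y + 2) + 154| < eps.
(-4y^2 + 2y + 2) + 154 = -4y^2 + 2y + 156 = (y + 6)(-4y + 26).
So |(-4y^2 + 2y + 2) + 154| = |y + 6|·|-4y + 26|.
Assume first that |y + 6| < 1, so |y| < 7. Then |-4y + 26| ≤ 4·7 + 26 = 54.
Hence |(-4y^2 + 2y + 2) + 154| ≤ 54|y + 6| < eps provided |y + 6| < eps/54.
Choosing delta = min(1, eps/54) ensures both conditions, hence |(-4y^2 + 2y + 2) + 154| < eps.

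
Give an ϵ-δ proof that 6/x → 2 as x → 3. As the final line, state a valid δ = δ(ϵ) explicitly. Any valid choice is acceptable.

δ = min(3/2, (3/4)ϵ)

Suppose ϵ > 0. We seek δ > 0 such that 0 < |x − 3| < δ implies |6/x − 2| < ϵ.
|6/x − 2| = 6·|3 − x|/(3·|x|) = 6|x − 3|/(3|x|).
Restrict δ ≤ 3/2. Then |x − 3| < 3/2 gives |x| > 3/2, so 3|x| > 9/2.
Then |6/x − 2| < 6|x − 3|/(9/2), which is < ϵ when |x − 3| < (3/4)ϵ.
Take δ = min(3/2, (3/4)ϵ). Then 0 < |x − 3| < δ gives both |x − 3| < 3/2 and |x − 3| < (3/4)ϵ, so |6/x − 2| < ϵ.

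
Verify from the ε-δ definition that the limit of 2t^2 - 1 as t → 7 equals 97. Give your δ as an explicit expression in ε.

Suppose ε > 0. We want δ > 0 such that 0 < |t − 7| < δ implies |(2t^2 - 1) − 97| < ε.
(2t^2 - 1) − 97 = 2t^2 - 98 = (t − 7)(2t + 14).
So |(2t^2 - 1) − 97| = |t − 7|·|2t + 14|.
Require δ ≤ 1. Then |t − 7| < 1 gives |t| < 8, and by the triangle inequality |2t + 14| ≤ 2·8 + 14 = 30.
Hence |(2t^2 - 1) − 97| ≤ 30|t − 7| < ε provided |t − 7| < ε/30.
Take δ = min(1, ε/30). Then 0 < |t − 7| < δ gives both |t − 7| < 1 and |t − 7| < ε/30, so |(2t^2 - 1) − 97| < ε.

δ = min(1, ε/30)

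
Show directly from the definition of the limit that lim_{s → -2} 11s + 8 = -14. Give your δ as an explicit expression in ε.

δ = ε/11

Let ε > 0 be given. We need δ > 0 so that 0 < |s + 2| < δ implies |(11s + 8) + 14| < ε.
|(11s + 8) + 14| = |11s + 22| = 11|s + 2|.
So 11|s + 2| < ε exactly when |s + 2| < ε/11.
Take δ = ε/11. If 0 < |s + 2| < δ then |(11s + 8) + 14| = 11|s + 2| < 11·(ε/11) = ε.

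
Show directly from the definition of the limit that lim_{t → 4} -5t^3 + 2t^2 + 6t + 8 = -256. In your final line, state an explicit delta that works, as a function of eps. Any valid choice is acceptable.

Let eps > 0 be given. We want delta > 0 such that 0 < |t − 4| < delta implies |(-5t^3 + 2t^2 + 6t + 8) + 256| < eps.
(-5t^3 + 2t^2 + 6t + 8) + 256 = -5t^3 + 2t^2 + 6t + 264 = (t − 4)(-5t^2 - 18t - 66).
So |(-5t^3 + 2t^2 + 6t + 8) + 256| = |t − 4|·|-5t^2 - 18t - 66|.
Require delta ≤ 1. Then |t − 4| < 1 gives |t| < 5, and by the triangle inequality |-5t^2 - 18t - 66| ≤ 5·5^2 + 18·5 + 66 = 281.
Hence |(-5t^3 + 2t^2 + 6t + 8) + 256| ≤ 281|t − 4| < eps provided |t − 4| < eps/281.
Take delta = min(1, eps/281). Then 0 < |t − 4| < delta gives both |t − 4| < 1 and |t − 4| < eps/281, so |(-5t^3 + 2t^2 + 6t + 8) + 256| < eps.

delta = min(1, eps/281)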